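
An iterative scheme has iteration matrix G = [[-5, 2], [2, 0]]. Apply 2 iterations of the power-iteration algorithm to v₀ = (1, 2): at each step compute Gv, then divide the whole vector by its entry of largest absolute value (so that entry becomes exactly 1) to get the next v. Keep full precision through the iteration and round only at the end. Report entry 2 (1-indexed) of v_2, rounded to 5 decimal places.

Gv0 = (-1.000000, 2.000000); divide by 2.000000 → v1 = (-0.500000, 1.000000)
Gv1 = (4.500000, -1.000000); divide by 4.500000 → v2 = (1.000000, -0.222222)
Requested entry of v2: -2/9 = -0.22222

-0.22222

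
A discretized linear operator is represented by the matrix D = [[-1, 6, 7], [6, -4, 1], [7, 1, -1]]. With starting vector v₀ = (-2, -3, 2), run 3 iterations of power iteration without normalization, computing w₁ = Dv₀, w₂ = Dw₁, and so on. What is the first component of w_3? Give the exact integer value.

-66

w1 = Dv₀ = (-2, 2, -19)
w2 = Dw1 = (-119, -39, 7)
w3 = Dw2 = (-66, -551, -879)
The requested component of w3 is -66.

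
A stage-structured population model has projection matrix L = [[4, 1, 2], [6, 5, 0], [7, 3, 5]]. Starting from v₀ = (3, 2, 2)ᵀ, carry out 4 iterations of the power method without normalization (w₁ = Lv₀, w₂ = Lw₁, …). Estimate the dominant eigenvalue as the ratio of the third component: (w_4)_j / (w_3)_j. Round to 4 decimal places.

9.8235

w1 = Lv₀ = (4·3 + 1·2 + 2·2; 6·3 + 5·2 + 0·2; 7·3 + 3·2 + 5·2) = (18, 28, 37)
w2 = Lw1 = (4·18 + 1·28 + 2·37; 6·18 + 5·28 + 0·37; 7·18 + 3·28 + 5·37) = (174, 248, 395)
w3 = Lw2 = (1734, 2284, 3937)
w4 = Lw3 = (17094, 21824, 38675)
Ratio at component: 38675 / 3937 = 9.8235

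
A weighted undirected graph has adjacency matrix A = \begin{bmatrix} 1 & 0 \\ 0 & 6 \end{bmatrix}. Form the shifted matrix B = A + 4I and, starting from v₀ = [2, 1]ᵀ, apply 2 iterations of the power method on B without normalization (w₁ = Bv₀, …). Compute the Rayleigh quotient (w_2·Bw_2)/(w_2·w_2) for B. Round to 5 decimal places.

B = A + 4I has rows (5, 0); (0, 10)
w1 = Bv₀ = (5·2 + 0·1; 0·2 + 10·1) = (10, 10)
w2 = Bw1 = (5·10 + 0·10; 0·10 + 10·10) = (50, 100)
Bw2 = (250, 1000)
w2·Bw2 = 112500; w2·w2 = 12500; μ ≈ 112500/12500 = 9.00000

9.00000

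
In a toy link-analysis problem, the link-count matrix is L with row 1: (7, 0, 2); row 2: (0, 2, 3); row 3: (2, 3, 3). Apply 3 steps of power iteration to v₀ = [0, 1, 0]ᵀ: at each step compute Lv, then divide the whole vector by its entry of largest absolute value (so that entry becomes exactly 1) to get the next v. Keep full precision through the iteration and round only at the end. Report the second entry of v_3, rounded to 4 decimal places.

Lv0 = (0.00000, 2.00000, 3.00000); divide by 3.00000 → v1 = (0.00000, 0.66667, 1.00000)
Lv1 = (2.00000, 4.33333, 5.00000); divide by 5.00000 → v2 = (0.40000, 0.86667, 1.00000)
Lv2 = (4.80000, 4.73333, 6.40000); divide by 6.40000 → v3 = (0.75000, 0.73958, 1.00000)
Requested entry of v3: 71/96 = 0.7396

0.7396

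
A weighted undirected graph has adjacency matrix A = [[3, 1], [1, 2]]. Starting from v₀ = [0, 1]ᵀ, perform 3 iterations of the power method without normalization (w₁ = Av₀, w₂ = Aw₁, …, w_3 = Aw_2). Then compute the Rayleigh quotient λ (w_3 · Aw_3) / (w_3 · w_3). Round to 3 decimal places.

3.600

w1 = Av₀ = (3·0 + 1·1; 1·0 + 2·1) = (1, 2)
w2 = Aw1 = (3·1 + 1·2; 1·1 + 2·2) = (5, 5)
w3 = Aw2 = (20, 15)
Aw3 = (75, 50)
w3·Aw3 = 20·75 + 15·50 = 2250; w3·w3 = 20·20 + 15·15 = 625
λ ≈ 2250/625 = 3.600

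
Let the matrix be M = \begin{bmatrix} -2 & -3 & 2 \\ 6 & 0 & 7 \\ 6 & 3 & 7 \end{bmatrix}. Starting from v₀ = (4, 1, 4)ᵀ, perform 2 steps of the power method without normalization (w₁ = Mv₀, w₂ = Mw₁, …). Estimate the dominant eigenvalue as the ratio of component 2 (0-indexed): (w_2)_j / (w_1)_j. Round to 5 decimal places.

w1 = Mv₀ = (-3, 52, 55)
w2 = Mw1 = (-40, 367, 523)
Ratio at component: 523 / 55 = 9.50909

λ ≈ 9.50909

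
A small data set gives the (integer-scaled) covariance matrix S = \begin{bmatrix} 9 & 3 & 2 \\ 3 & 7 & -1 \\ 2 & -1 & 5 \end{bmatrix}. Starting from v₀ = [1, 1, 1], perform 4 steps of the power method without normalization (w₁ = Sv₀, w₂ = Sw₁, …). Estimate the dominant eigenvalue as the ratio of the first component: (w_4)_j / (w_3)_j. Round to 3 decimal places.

11.324

w1 = Sv₀ = (9·1 + 3·1 + 2·1; 3·1 + 7·1 + (-1)·1; 2·1 + (-1)·1 + 5·1) = (14, 9, 6)
w2 = Sw1 = (9·14 + 3·9 + 2·6; 3·14 + 7·9 + (-1)·6; 2·14 + (-1)·9 + 5·6) = (165, 99, 49)
w3 = Sw2 = (1880, 1139, 476)
w4 = Sw3 = (21289, 13137, 5001)
Ratio at component: 21289 / 1880 = 11.324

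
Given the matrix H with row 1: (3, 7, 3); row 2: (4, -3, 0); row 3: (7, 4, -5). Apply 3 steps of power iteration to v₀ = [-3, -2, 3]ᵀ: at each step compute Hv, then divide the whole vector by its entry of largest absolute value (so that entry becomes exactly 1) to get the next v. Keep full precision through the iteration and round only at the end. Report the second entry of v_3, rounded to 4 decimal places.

0.3482

Hv0 = (-14.00000, -6.00000, -44.00000); divide by -44.00000 → v1 = (0.31818, 0.13636, 1.00000)
Hv1 = (4.90909, 0.86364, -2.22727); divide by 4.90909 → v2 = (1.00000, 0.17593, -0.45370)
Hv2 = (2.87037, 3.47222, 9.97222); divide by 9.97222 → v3 = (0.28784, 0.34819, 1.00000)
Requested entry of v3: -750/-2154 = 0.3482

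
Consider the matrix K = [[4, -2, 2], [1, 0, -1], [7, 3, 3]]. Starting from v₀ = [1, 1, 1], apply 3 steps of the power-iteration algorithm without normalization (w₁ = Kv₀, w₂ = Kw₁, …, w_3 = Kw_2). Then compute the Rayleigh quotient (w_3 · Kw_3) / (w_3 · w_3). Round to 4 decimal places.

λ ≈ 7.4495

w1 = Kv₀ = (4·1 + (-2)·1 + 2·1; 1·1 + 0·1 + (-1)·1; 7·1 + 3·1 + 3·1) = (4, 0, 13)
w2 = Kw1 = (4·4 + (-2)·0 + 2·13; 1·4 + 0·0 + (-1)·13; 7·4 + 3·0 + 3·13) = (42, -9, 67)
w3 = Kw2 = (320, -25, 468)
Kw3 = (2266, -148, 3569)
w3·Kw3 = 320·2266 + (-25)·(-148) + 468·3569 = 2399112; w3·w3 = 320·320 + (-25)·(-25) + 468·468 = 322049
λ ≈ 2399112/322049 = 7.4495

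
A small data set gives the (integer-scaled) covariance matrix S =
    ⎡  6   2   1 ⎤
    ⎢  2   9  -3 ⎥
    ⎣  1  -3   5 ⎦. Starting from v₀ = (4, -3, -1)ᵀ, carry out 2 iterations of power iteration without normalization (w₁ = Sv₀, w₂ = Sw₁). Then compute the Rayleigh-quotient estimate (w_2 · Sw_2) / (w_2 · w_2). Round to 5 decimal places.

8.90418

w1 = Sv₀ = (6·4 + 2·(-3) + 1·(-1); 2·4 + 9·(-3) + (-3)·(-1); 1·4 + (-3)·(-3) + 5·(-1)) = (17, -16, 8)
w2 = Sw1 = (6·17 + 2·(-16) + 1·8; 2·17 + 9·(-16) + (-3)·8; 1·17 + (-3)·(-16) + 5·8) = (78, -134, 105)
Sw2 = (305, -1365, 1005)
w2·Sw2 = 78·305 + (-134)·(-1365) + 105·1005 = 312225; w2·w2 = 78·78 + (-134)·(-134) + 105·105 = 35065
λ ≈ 312225/35065 = 8.90418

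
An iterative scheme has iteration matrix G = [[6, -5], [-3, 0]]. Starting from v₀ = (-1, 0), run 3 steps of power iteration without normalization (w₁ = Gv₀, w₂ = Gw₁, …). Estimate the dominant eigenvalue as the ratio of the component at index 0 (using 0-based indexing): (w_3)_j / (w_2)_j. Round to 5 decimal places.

λ ≈ 7.76471

w1 = Gv₀ = (-6, 3)
w2 = Gw1 = (-51, 18)
w3 = Gw2 = (-396, 153)
Ratio at component: -396 / -51 = 7.76471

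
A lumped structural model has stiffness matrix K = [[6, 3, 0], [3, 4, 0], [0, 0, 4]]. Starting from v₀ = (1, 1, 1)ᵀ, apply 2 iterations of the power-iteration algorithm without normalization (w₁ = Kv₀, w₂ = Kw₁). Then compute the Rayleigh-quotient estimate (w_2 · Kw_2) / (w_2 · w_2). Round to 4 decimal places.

8.0422

w1 = Kv₀ = (9, 7, 4)
w2 = Kw1 = (75, 55, 16)
Kw2 = (615, 445, 64)
w2·Kw2 = 75·615 + 55·445 + 16·64 = 71624; w2·w2 = 75·75 + 55·55 + 16·16 = 8906
λ ≈ 71624/8906 = 8.0422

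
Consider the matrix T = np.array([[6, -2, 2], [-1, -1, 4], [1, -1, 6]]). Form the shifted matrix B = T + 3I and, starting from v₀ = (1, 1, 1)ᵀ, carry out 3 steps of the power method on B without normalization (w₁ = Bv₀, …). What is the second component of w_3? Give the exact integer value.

325

B = T + 3I has rows (9, -2, 2); (-1, 2, 4); (1, -1, 9)
w1 = Bv₀ = (9·1 + (-2)·1 + 2·1; (-1)·1 + 2·1 + 4·1; 1·1 + (-1)·1 + 9·1) = (9, 5, 9)
w2 = Bw1 = (9·9 + (-2)·5 + 2·9; (-1)·9 + 2·5 + 4·9; 1·9 + (-1)·5 + 9·9) = (89, 37, 85)
w3 = Bw2 = (897, 325, 817)
Requested component of w3: 325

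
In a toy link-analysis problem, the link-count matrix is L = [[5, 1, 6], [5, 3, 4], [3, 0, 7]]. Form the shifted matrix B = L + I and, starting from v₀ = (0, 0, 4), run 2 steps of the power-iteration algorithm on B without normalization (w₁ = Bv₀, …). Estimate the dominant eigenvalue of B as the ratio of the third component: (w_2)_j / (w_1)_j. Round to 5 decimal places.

μ ≈ 10.25000

B = L + I has rows (6, 1, 6); (5, 4, 4); (3, 0, 8)
w1 = Bv₀ = (6·0 + 1·0 + 6·4; 5·0 + 4·0 + 4·4; 3·0 + 0·0 + 8·4) = (24, 16, 32)
w2 = Bw1 = (6·24 + 1·16 + 6·32; 5·24 + 4·16 + 4·32; 3·24 + 0·16 + 8·32) = (352, 312, 328)
Ratio: 328/32 = 10.25000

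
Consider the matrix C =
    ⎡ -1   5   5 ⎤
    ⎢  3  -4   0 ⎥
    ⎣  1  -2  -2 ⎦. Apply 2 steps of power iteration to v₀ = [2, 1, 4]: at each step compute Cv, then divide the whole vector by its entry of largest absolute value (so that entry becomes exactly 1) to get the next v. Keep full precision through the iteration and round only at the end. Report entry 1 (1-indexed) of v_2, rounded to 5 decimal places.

-0.86885

Cv0 = (23.000000, 2.000000, -8.000000); divide by 23.000000 → v1 = (1.000000, 0.086957, -0.347826)
Cv1 = (-2.304348, 2.652174, 1.521739); divide by 2.652174 → v2 = (-0.868852, 1.000000, 0.573770)
Requested entry of v2: -53/61 = -0.86885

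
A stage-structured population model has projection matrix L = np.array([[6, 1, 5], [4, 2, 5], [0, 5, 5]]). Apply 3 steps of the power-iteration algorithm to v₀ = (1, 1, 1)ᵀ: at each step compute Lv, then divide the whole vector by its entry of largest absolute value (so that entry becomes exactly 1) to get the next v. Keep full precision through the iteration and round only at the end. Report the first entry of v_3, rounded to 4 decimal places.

Lv0 = (12.00000, 11.00000, 10.00000); divide by 12.00000 → v1 = (1.00000, 0.91667, 0.83333)
Lv1 = (11.08333, 10.00000, 8.75000); divide by 11.08333 → v2 = (1.00000, 0.90226, 0.78947)
Lv2 = (10.84962, 9.75188, 8.45865); divide by 10.84962 → v3 = (1.00000, 0.89882, 0.77963)
Requested entry of v3: 1443/1443 = 1.0000

1.0000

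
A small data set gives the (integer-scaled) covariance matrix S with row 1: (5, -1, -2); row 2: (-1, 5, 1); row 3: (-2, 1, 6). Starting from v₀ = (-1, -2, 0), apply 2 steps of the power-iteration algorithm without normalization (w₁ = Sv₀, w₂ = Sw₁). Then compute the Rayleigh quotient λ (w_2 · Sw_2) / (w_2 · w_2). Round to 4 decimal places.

w1 = Sv₀ = (-3, -9, 0)
w2 = Sw1 = (-6, -42, -3)
Sw2 = (18, -207, -48)
w2·Sw2 = (-6)·18 + (-42)·(-207) + (-3)·(-48) = 8730; w2·w2 = (-6)·(-6) + (-42)·(-42) + (-3)·(-3) = 1809
λ ≈ 8730/1809 = 4.8259

λ ≈ 4.8259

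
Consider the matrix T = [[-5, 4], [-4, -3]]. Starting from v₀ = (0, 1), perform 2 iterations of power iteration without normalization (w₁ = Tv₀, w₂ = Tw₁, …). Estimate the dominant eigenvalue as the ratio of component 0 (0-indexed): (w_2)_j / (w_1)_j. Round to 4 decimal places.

-8.0000

w1 = Tv₀ = (4, -3)
w2 = Tw1 = (-32, -7)
Ratio at component: -32 / 4 = -8.0000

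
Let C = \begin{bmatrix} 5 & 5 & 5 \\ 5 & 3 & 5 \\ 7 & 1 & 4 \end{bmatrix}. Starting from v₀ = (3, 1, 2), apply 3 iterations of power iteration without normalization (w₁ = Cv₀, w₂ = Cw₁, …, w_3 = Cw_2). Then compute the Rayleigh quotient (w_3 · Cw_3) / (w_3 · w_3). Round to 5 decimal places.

w1 = Cv₀ = (5·3 + 5·1 + 5·2; 5·3 + 3·1 + 5·2; 7·3 + 1·1 + 4·2) = (30, 28, 30)
w2 = Cw1 = (5·30 + 5·28 + 5·30; 5·30 + 3·28 + 5·30; 7·30 + 1·28 + 4·30) = (440, 384, 358)
w3 = Cw2 = (5910, 5142, 4896)
Cw3 = (79740, 69456, 66096)
w3·Cw3 = 5910·79740 + 5142·69456 + 4896·66096 = 1152012168; w3·w3 = 5910·5910 + 5142·5142 + 4896·4896 = 85339080
λ ≈ 1152012168/85339080 = 13.49923

13.49923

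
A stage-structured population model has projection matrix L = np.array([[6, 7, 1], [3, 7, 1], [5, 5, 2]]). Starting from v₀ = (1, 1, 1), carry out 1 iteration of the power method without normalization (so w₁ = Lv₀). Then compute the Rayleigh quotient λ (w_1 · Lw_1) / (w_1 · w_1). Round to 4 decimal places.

λ ≈ 12.2581

w1 = Lv₀ = (6·1 + 7·1 + 1·1; 3·1 + 7·1 + 1·1; 5·1 + 5·1 + 2·1) = (14, 11, 12)
Lw1 = (173, 131, 149)
w1·Lw1 = 14·173 + 11·131 + 12·149 = 5651; w1·w1 = 14·14 + 11·11 + 12·12 = 461
λ ≈ 5651/461 = 12.2581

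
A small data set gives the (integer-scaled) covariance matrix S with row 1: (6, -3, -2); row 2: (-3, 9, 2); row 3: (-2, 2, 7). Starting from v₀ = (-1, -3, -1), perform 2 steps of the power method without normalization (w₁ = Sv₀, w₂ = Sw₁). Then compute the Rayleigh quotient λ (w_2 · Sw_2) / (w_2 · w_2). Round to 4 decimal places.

w1 = Sv₀ = (6·(-1) + (-3)·(-3) + (-2)·(-1); (-3)·(-1) + 9·(-3) + 2·(-1); (-2)·(-1) + 2·(-3) + 7·(-1)) = (5, -26, -11)
w2 = Sw1 = (6·5 + (-3)·(-26) + (-2)·(-11); (-3)·5 + 9·(-26) + 2·(-11); (-2)·5 + 2·(-26) + 7·(-11)) = (130, -271, -139)
Sw2 = (1871, -3107, -1775)
w2·Sw2 = 130·1871 + (-271)·(-3107) + (-139)·(-1775) = 1331952; w2·w2 = 130·130 + (-271)·(-271) + (-139)·(-139) = 109662
λ ≈ 1331952/109662 = 12.1460

λ ≈ 12.1460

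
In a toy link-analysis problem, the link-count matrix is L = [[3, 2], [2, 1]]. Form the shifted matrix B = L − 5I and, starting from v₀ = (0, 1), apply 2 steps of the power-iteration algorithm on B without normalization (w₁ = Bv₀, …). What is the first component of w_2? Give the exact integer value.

B = L − 5I has rows (-2, 2); (2, -4)
w1 = Bv₀ = (2, -4)
w2 = Bw1 = (-12, 20)
Requested component of w2: -12

-12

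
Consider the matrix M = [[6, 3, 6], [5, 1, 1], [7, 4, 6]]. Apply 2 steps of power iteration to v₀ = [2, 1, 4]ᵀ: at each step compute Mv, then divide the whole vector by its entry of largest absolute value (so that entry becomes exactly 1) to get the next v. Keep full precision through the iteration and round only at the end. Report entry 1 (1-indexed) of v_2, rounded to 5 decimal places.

Mv0 = (39.000000, 15.000000, 42.000000); divide by 42.000000 → v1 = (0.928571, 0.357143, 1.000000)
Mv1 = (12.642857, 6.000000, 13.928571); divide by 13.928571 → v2 = (0.907692, 0.430769, 1.000000)
Requested entry of v2: 531/585 = 0.90769

0.90769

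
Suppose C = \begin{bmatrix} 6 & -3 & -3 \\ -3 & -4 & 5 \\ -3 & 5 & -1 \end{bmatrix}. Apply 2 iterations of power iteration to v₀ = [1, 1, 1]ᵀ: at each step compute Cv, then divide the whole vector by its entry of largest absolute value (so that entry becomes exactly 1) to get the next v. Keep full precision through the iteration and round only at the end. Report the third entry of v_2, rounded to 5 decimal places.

-0.84615

Cv0 = (0.000000, -2.000000, 1.000000); divide by -2.000000 → v1 = (0.000000, 1.000000, -0.500000)
Cv1 = (-1.500000, -6.500000, 5.500000); divide by -6.500000 → v2 = (0.230769, 1.000000, -0.846154)
Requested entry of v2: -11/13 = -0.84615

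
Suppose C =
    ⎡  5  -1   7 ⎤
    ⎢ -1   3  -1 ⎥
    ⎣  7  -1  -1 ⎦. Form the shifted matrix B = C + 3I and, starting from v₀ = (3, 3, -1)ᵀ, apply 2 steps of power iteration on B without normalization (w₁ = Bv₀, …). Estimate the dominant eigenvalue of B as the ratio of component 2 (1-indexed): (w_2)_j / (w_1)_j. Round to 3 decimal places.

B = C + 3I has rows (8, -1, 7); (-1, 6, -1); (7, -1, 2)
w1 = Bv₀ = (8·3 + (-1)·3 + 7·(-1); (-1)·3 + 6·3 + (-1)·(-1); 7·3 + (-1)·3 + 2·(-1)) = (14, 16, 16)
w2 = Bw1 = (8·14 + (-1)·16 + 7·16; (-1)·14 + 6·16 + (-1)·16; 7·14 + (-1)·16 + 2·16) = (208, 66, 114)
Ratio: 66/16 = 4.125

μ ≈ 4.125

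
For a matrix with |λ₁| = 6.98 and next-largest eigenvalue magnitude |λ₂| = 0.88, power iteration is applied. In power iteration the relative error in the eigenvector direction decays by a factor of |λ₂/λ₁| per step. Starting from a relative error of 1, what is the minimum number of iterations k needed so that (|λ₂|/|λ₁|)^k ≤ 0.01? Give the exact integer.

3

|λ₂/λ₁| = 0.88/6.98 = 0.12607
Need k ≥ ln(0.01) / ln(0.12607) = -4.6052 / -2.0709 ≈ 2.224
Smallest integer k satisfying the bound: 3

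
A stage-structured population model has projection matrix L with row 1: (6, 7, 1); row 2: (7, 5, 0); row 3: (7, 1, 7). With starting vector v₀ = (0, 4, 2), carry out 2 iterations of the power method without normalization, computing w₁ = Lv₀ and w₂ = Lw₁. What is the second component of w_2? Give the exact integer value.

310

w1 = Lv₀ = (6·0 + 7·4 + 1·2; 7·0 + 5·4 + 0·2; 7·0 + 1·4 + 7·2) = (30, 20, 18)
w2 = Lw1 = (6·30 + 7·20 + 1·18; 7·30 + 5·20 + 0·18; 7·30 + 1·20 + 7·18) = (338, 310, 356)
The requested component of w2 is 310.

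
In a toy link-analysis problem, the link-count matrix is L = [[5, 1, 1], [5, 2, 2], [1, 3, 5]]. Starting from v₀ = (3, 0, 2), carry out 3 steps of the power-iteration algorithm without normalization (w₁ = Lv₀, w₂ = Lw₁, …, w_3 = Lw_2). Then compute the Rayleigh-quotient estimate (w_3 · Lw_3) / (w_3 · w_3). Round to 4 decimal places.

w1 = Lv₀ = (5·3 + 1·0 + 1·2; 5·3 + 2·0 + 2·2; 1·3 + 3·0 + 5·2) = (17, 19, 13)
w2 = Lw1 = (5·17 + 1·19 + 1·13; 5·17 + 2·19 + 2·13; 1·17 + 3·19 + 5·13) = (117, 149, 139)
w3 = Lw2 = (873, 1161, 1259)
Lw3 = (6785, 9205, 10651)
w3·Lw3 = 873·6785 + 1161·9205 + 1259·10651 = 30019919; w3·w3 = 873·873 + 1161·1161 + 1259·1259 = 3695131
λ ≈ 30019919/3695131 = 8.1242

λ ≈ 8.1242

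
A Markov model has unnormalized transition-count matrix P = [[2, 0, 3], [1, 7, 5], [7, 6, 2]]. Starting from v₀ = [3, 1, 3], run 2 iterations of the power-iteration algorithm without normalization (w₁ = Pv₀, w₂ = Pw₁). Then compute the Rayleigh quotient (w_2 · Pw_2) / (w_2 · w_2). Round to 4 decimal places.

λ ≈ 11.5378

w1 = Pv₀ = (2·3 + 0·1 + 3·3; 1·3 + 7·1 + 5·3; 7·3 + 6·1 + 2·3) = (15, 25, 33)
w2 = Pw1 = (2·15 + 0·25 + 3·33; 1·15 + 7·25 + 5·33; 7·15 + 6·25 + 2·33) = (129, 355, 321)
Pw2 = (1221, 4219, 3675)
w2·Pw2 = 129·1221 + 355·4219 + 321·3675 = 2834929; w2·w2 = 129·129 + 355·355 + 321·321 = 245707
λ ≈ 2834929/245707 = 11.5378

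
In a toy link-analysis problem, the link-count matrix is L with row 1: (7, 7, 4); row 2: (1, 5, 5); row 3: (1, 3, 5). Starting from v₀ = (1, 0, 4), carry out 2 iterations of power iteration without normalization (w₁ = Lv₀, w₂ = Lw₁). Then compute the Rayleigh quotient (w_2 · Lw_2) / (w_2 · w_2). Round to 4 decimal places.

λ ≈ 12.2347

w1 = Lv₀ = (7·1 + 7·0 + 4·4; 1·1 + 5·0 + 5·4; 1·1 + 3·0 + 5·4) = (23, 21, 21)
w2 = Lw1 = (7·23 + 7·21 + 4·21; 1·23 + 5·21 + 5·21; 1·23 + 3·21 + 5·21) = (392, 233, 191)
Lw2 = (5139, 2512, 2046)
w2·Lw2 = 392·5139 + 233·2512 + 191·2046 = 2990570; w2·w2 = 392·392 + 233·233 + 191·191 = 244434
λ ≈ 2990570/244434 = 12.2347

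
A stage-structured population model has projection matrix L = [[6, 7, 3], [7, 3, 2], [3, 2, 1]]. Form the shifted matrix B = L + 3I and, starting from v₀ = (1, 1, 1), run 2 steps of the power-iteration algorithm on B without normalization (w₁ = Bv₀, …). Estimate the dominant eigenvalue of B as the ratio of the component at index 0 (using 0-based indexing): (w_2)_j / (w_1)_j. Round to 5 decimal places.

B = L + 3I has rows (9, 7, 3); (7, 6, 2); (3, 2, 4)
w1 = Bv₀ = (19, 15, 9)
w2 = Bw1 = (303, 241, 123)
Ratio: 303/19 = 15.94737

15.94737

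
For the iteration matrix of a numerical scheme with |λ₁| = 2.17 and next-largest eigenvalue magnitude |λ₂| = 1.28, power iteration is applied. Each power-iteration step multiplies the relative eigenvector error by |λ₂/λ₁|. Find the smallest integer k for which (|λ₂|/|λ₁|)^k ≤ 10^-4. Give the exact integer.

|λ₂/λ₁| = 1.28/2.17 = 0.58986
Need k ≥ ln(10^-4) / ln(0.58986) = -9.2103 / -0.5279 ≈ 17.448
Smallest integer k satisfying the bound: 18

18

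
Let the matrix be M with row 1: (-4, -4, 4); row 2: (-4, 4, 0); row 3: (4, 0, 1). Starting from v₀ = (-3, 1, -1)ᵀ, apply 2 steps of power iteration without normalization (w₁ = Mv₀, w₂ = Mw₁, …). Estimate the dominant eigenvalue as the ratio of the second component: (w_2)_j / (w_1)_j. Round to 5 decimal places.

λ ≈ 3.00000

w1 = Mv₀ = (4, 16, -13)
w2 = Mw1 = (-132, 48, 3)
Ratio at component: 48 / 16 = 3.00000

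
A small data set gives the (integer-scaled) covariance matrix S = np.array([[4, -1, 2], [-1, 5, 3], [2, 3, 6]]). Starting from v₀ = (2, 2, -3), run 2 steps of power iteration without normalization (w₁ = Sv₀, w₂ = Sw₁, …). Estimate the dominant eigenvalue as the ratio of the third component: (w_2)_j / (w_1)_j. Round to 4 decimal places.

6.3750

w1 = Sv₀ = (4·2 + (-1)·2 + 2·(-3); (-1)·2 + 5·2 + 3·(-3); 2·2 + 3·2 + 6·(-3)) = (0, -1, -8)
w2 = Sw1 = (4·0 + (-1)·(-1) + 2·(-8); (-1)·0 + 5·(-1) + 3·(-8); 2·0 + 3·(-1) + 6·(-8)) = (-15, -29, -51)
Ratio at component: -51 / -8 = 6.3750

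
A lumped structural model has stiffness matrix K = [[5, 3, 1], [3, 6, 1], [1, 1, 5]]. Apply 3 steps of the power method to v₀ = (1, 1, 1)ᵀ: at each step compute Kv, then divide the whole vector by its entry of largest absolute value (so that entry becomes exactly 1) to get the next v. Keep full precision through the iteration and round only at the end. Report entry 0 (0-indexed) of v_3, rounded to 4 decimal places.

Kv0 = (9.00000, 10.00000, 7.00000); divide by 10.00000 → v1 = (0.90000, 1.00000, 0.70000)
Kv1 = (8.20000, 9.40000, 5.40000); divide by 9.40000 → v2 = (0.87234, 1.00000, 0.57447)
Kv2 = (7.93617, 9.19149, 4.74468); divide by 9.19149 → v3 = (0.86343, 1.00000, 0.51620)
Requested entry of v3: 746/864 = 0.8634

0.8634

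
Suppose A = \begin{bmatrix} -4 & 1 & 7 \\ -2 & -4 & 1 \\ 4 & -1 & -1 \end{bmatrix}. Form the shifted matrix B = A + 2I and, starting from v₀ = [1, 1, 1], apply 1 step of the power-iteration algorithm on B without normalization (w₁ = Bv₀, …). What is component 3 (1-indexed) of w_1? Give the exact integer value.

4

B = A + 2I has rows (-2, 1, 7); (-2, -2, 1); (4, -1, 1)
w1 = Bv₀ = (6, -3, 4)
Requested component of w1: 4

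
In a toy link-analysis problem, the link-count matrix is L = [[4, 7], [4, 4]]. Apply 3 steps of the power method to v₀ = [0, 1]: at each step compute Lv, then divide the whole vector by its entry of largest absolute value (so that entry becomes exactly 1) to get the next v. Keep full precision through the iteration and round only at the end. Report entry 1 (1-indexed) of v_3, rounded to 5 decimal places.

Lv0 = (7.000000, 4.000000); divide by 7.000000 → v1 = (1.000000, 0.571429)
Lv1 = (8.000000, 6.285714); divide by 8.000000 → v2 = (1.000000, 0.785714)
Lv2 = (9.500000, 7.142857); divide by 9.500000 → v3 = (1.000000, 0.751880)
Requested entry of v3: 532/532 = 1.00000

1.00000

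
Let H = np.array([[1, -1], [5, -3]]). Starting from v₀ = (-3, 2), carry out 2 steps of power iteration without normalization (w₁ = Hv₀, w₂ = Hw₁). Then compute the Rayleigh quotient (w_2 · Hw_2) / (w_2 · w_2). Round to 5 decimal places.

λ ≈ -0.96706

w1 = Hv₀ = (1·(-3) + (-1)·2; 5·(-3) + (-3)·2) = (-5, -21)
w2 = Hw1 = (1·(-5) + (-1)·(-21); 5·(-5) + (-3)·(-21)) = (16, 38)
Hw2 = (-22, -34)
w2·Hw2 = 16·(-22) + 38·(-34) = -1644; w2·w2 = 16·16 + 38·38 = 1700
λ ≈ -1644/1700 = -0.96706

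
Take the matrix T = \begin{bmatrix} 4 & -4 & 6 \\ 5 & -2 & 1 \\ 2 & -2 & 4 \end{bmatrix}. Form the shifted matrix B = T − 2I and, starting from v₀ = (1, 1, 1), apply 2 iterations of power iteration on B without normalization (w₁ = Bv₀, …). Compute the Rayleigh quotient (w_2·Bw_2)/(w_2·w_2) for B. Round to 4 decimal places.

μ ≈ 1.1287

B = T − 2I has rows (2, -4, 6); (5, -4, 1); (2, -2, 2)
w1 = Bv₀ = (4, 2, 2)
w2 = Bw1 = (12, 14, 8)
Bw2 = (16, 12, 12)
w2·Bw2 = 456; w2·w2 = 404; μ ≈ 456/404 = 1.1287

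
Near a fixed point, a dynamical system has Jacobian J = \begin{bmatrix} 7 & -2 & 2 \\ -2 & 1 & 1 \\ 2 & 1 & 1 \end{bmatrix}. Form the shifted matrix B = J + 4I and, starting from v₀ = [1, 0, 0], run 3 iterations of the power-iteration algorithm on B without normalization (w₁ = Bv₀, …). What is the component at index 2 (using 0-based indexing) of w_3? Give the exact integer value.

B = J + 4I has rows (11, -2, 2); (-2, 5, 1); (2, 1, 5)
w1 = Bv₀ = (11·1 + (-2)·0 + 2·0; (-2)·1 + 5·0 + 1·0; 2·1 + 1·0 + 5·0) = (11, -2, 2)
w2 = Bw1 = (11·11 + (-2)·(-2) + 2·2; (-2)·11 + 5·(-2) + 1·2; 2·11 + 1·(-2) + 5·2) = (129, -30, 30)
w3 = Bw2 = (1539, -378, 378)
Requested component of w3: 378

378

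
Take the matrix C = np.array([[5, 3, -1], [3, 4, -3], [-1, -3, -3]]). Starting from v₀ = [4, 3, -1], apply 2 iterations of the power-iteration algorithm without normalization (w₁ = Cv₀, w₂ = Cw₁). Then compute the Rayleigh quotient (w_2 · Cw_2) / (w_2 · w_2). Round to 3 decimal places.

w1 = Cv₀ = (5·4 + 3·3 + (-1)·(-1); 3·4 + 4·3 + (-3)·(-1); (-1)·4 + (-3)·3 + (-3)·(-1)) = (30, 27, -10)
w2 = Cw1 = (5·30 + 3·27 + (-1)·(-10); 3·30 + 4·27 + (-3)·(-10); (-1)·30 + (-3)·27 + (-3)·(-10)) = (241, 228, -81)
Cw2 = (1970, 1878, -682)
w2·Cw2 = 241·1970 + 228·1878 + (-81)·(-682) = 958196; w2·w2 = 241·241 + 228·228 + (-81)·(-81) = 116626
λ ≈ 958196/116626 = 8.216

8.216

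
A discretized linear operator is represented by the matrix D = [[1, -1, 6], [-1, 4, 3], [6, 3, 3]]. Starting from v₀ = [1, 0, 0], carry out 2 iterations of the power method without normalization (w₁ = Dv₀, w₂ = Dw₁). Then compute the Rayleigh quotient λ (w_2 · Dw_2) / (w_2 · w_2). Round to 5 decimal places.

w1 = Dv₀ = (1·1 + (-1)·0 + 6·0; (-1)·1 + 4·0 + 3·0; 6·1 + 3·0 + 3·0) = (1, -1, 6)
w2 = Dw1 = (1·1 + (-1)·(-1) + 6·6; (-1)·1 + 4·(-1) + 3·6; 6·1 + 3·(-1) + 3·6) = (38, 13, 21)
Dw2 = (151, 77, 330)
w2·Dw2 = 38·151 + 13·77 + 21·330 = 13669; w2·w2 = 38·38 + 13·13 + 21·21 = 2054
λ ≈ 13669/2054 = 6.65482

λ ≈ 6.65482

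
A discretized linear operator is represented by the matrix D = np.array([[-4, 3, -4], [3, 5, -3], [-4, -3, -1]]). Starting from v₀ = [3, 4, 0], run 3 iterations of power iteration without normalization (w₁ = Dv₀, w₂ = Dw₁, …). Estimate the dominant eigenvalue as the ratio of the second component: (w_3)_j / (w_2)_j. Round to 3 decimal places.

λ ≈ 8.401

w1 = Dv₀ = (0, 29, -24)
w2 = Dw1 = (183, 217, -63)
w3 = Dw2 = (171, 1823, -1320)
Ratio at component: 1823 / 217 = 8.401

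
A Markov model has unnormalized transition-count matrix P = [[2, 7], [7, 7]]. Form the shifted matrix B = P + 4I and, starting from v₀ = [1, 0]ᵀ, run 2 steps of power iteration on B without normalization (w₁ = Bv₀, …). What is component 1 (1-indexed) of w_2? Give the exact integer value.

B = P + 4I has rows (6, 7); (7, 11)
w1 = Bv₀ = (6, 7)
w2 = Bw1 = (85, 119)
Requested component of w2: 85

85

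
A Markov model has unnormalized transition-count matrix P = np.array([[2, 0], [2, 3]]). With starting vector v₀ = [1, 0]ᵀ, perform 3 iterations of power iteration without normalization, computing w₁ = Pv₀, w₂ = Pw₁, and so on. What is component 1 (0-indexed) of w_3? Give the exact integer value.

w1 = Pv₀ = (2, 2)
w2 = Pw1 = (4, 10)
w3 = Pw2 = (8, 38)
The requested component of w3 is 38.

38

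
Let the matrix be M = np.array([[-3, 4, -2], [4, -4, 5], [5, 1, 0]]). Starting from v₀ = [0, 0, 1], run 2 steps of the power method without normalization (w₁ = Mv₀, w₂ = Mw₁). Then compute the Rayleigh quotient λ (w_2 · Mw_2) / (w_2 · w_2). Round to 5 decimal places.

w1 = Mv₀ = ((-3)·0 + 4·0 + (-2)·1; 4·0 + (-4)·0 + 5·1; 5·0 + 1·0 + 0·1) = (-2, 5, 0)
w2 = Mw1 = ((-3)·(-2) + 4·5 + (-2)·0; 4·(-2) + (-4)·5 + 5·0; 5·(-2) + 1·5 + 0·0) = (26, -28, -5)
Mw2 = (-180, 191, 102)
w2·Mw2 = 26·(-180) + (-28)·191 + (-5)·102 = -10538; w2·w2 = 26·26 + (-28)·(-28) + (-5)·(-5) = 1485
λ ≈ -10538/1485 = -7.09630

-7.09630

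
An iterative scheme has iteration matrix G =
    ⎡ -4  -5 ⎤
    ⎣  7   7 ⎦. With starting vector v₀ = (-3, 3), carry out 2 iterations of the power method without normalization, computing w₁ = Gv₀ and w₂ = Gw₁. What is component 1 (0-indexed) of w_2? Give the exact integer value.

w1 = Gv₀ = ((-4)·(-3) + (-5)·3; 7·(-3) + 7·3) = (-3, 0)
w2 = Gw1 = ((-4)·(-3) + (-5)·0; 7·(-3) + 7·0) = (12, -21)
The requested component of w2 is -21.

-21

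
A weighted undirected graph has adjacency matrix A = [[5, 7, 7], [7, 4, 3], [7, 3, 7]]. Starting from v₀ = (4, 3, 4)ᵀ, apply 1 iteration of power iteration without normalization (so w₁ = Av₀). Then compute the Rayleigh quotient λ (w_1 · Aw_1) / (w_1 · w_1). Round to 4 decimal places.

w1 = Av₀ = (5·4 + 7·3 + 7·4; 7·4 + 4·3 + 3·4; 7·4 + 3·3 + 7·4) = (69, 52, 65)
Aw1 = (1164, 886, 1094)
w1·Aw1 = 69·1164 + 52·886 + 65·1094 = 197498; w1·w1 = 69·69 + 52·52 + 65·65 = 11690
λ ≈ 197498/11690 = 16.8946

16.8946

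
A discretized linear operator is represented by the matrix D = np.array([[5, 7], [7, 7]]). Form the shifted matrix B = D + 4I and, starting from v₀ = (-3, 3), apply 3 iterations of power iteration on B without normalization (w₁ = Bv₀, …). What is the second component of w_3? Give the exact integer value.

B = D + 4I has rows (9, 7); (7, 11)
w1 = Bv₀ = (9·(-3) + 7·3; 7·(-3) + 11·3) = (-6, 12)
w2 = Bw1 = (9·(-6) + 7·12; 7·(-6) + 11·12) = (30, 90)
w3 = Bw2 = (900, 1200)
Requested component of w3: 1200

1200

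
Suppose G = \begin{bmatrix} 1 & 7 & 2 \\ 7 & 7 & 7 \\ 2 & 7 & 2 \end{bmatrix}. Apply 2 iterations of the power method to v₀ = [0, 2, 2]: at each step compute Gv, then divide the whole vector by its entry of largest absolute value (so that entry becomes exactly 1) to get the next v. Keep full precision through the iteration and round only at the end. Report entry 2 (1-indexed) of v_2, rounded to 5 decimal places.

Gv0 = (18.000000, 28.000000, 18.000000); divide by 28.000000 → v1 = (0.642857, 1.000000, 0.642857)
Gv1 = (8.928571, 16.000000, 9.571429); divide by 16.000000 → v2 = (0.558036, 1.000000, 0.598214)
Requested entry of v2: 448/448 = 1.00000

1.00000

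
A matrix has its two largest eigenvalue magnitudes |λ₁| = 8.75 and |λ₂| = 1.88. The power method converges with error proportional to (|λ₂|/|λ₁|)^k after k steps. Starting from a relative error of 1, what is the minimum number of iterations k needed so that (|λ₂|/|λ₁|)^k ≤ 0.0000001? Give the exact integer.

11

|λ₂/λ₁| = 1.88/8.75 = 0.21486
Need k ≥ ln(0.0000001) / ln(0.21486) = -16.1181 / -1.5378 ≈ 10.481
Smallest integer k satisfying the bound: 11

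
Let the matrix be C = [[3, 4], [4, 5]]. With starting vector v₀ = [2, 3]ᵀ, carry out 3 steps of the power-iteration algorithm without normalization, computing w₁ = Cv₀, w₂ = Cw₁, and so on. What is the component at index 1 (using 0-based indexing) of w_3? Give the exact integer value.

w1 = Cv₀ = (18, 23)
w2 = Cw1 = (146, 187)
w3 = Cw2 = (1186, 1519)
The requested component of w3 is 1519.

1519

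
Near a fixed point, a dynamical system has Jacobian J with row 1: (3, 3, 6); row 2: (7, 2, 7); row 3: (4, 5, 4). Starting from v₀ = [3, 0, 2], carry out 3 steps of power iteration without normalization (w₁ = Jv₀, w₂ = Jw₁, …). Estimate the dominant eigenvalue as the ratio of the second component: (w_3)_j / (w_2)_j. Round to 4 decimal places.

λ ≈ 14.2941

w1 = Jv₀ = (3·3 + 3·0 + 6·2; 7·3 + 2·0 + 7·2; 4·3 + 5·0 + 4·2) = (21, 35, 20)
w2 = Jw1 = (3·21 + 3·35 + 6·20; 7·21 + 2·35 + 7·20; 4·21 + 5·35 + 4·20) = (288, 357, 339)
w3 = Jw2 = (3969, 5103, 4293)
Ratio at component: 5103 / 357 = 14.2941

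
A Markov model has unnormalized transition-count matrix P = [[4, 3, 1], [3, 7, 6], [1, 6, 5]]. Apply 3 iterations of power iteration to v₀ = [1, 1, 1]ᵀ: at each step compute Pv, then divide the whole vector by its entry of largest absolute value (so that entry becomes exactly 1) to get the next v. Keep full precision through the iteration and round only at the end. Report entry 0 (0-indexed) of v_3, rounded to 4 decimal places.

Pv0 = (8.00000, 16.00000, 12.00000); divide by 16.00000 → v1 = (0.50000, 1.00000, 0.75000)
Pv1 = (5.75000, 13.00000, 10.25000); divide by 13.00000 → v2 = (0.44231, 1.00000, 0.78846)
Pv2 = (5.55769, 13.05769, 10.38462); divide by 13.05769 → v3 = (0.42563, 1.00000, 0.79529)
Requested entry of v3: 1156/2716 = 0.4256

0.4256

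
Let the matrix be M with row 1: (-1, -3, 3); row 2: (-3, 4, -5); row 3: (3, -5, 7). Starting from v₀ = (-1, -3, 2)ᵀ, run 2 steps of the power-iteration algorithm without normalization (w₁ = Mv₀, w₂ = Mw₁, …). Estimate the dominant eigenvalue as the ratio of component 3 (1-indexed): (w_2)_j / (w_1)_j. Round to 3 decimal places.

λ ≈ 12.500

w1 = Mv₀ = ((-1)·(-1) + (-3)·(-3) + 3·2; (-3)·(-1) + 4·(-3) + (-5)·2; 3·(-1) + (-5)·(-3) + 7·2) = (16, -19, 26)
w2 = Mw1 = ((-1)·16 + (-3)·(-19) + 3·26; (-3)·16 + 4·(-19) + (-5)·26; 3·16 + (-5)·(-19) + 7·26) = (119, -254, 325)
Ratio at component: 325 / 26 = 12.500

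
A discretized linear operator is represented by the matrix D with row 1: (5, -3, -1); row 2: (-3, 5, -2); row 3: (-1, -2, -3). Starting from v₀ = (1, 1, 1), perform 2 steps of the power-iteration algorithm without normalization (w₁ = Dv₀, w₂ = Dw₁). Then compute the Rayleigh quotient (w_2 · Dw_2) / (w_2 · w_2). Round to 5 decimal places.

λ ≈ -2.92668

w1 = Dv₀ = (1, 0, -6)
w2 = Dw1 = (11, 9, 17)
Dw2 = (11, -22, -80)
w2·Dw2 = 11·11 + 9·(-22) + 17·(-80) = -1437; w2·w2 = 11·11 + 9·9 + 17·17 = 491
λ ≈ -1437/491 = -2.92668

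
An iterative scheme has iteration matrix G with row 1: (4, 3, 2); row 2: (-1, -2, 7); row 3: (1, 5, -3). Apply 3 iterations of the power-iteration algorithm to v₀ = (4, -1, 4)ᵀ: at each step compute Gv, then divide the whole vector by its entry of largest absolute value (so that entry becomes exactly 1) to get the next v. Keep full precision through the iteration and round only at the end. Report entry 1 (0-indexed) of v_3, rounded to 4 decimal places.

1.0000

Gv0 = (21.00000, 26.00000, -13.00000); divide by 26.00000 → v1 = (0.80769, 1.00000, -0.50000)
Gv1 = (5.23077, -6.30769, 7.30769); divide by 7.30769 → v2 = (0.71579, -0.86316, 1.00000)
Gv2 = (2.27368, 8.01053, -6.60000); divide by 8.01053 → v3 = (0.28384, 1.00000, -0.82392)
Requested entry of v3: 1522/1522 = 1.0000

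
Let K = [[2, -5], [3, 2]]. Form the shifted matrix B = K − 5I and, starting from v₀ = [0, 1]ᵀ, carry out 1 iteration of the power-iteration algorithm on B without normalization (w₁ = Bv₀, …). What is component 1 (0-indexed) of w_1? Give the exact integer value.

-3

B = K − 5I has rows (-3, -5); (3, -3)
w1 = Bv₀ = ((-3)·0 + (-5)·1; 3·0 + (-3)·1) = (-5, -3)
Requested component of w1: -3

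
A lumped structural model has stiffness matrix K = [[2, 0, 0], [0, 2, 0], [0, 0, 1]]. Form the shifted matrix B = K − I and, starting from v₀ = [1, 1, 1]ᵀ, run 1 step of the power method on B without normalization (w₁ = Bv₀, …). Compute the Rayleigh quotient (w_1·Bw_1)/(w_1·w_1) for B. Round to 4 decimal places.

μ ≈ 1.0000

B = K − I has rows (1, 0, 0); (0, 1, 0); (0, 0, 0)
w1 = Bv₀ = (1, 1, 0)
Bw1 = (1, 1, 0)
w1·Bw1 = 2; w1·w1 = 2; μ ≈ 2/2 = 1.0000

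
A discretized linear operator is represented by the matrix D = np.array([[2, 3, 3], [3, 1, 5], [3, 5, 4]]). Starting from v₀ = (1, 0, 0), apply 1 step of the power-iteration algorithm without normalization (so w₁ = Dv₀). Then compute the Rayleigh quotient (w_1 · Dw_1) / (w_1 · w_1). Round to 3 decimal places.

9.773

w1 = Dv₀ = (2·1 + 3·0 + 3·0; 3·1 + 1·0 + 5·0; 3·1 + 5·0 + 4·0) = (2, 3, 3)
Dw1 = (22, 24, 33)
w1·Dw1 = 2·22 + 3·24 + 3·33 = 215; w1·w1 = 2·2 + 3·3 + 3·3 = 22
λ ≈ 215/22 = 9.773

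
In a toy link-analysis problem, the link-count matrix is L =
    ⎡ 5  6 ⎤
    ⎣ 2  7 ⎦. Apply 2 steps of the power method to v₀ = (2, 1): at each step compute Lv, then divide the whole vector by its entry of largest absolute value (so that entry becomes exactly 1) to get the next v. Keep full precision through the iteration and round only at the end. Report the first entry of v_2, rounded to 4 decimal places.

1.0000

Lv0 = (16.00000, 11.00000); divide by 16.00000 → v1 = (1.00000, 0.68750)
Lv1 = (9.12500, 6.81250); divide by 9.12500 → v2 = (1.00000, 0.74658)
Requested entry of v2: 146/146 = 1.0000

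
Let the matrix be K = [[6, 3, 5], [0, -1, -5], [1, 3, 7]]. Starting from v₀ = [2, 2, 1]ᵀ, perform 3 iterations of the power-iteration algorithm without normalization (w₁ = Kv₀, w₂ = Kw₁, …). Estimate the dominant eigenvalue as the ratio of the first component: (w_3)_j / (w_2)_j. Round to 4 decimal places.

w1 = Kv₀ = (6·2 + 3·2 + 5·1; 0·2 + (-1)·2 + (-5)·1; 1·2 + 3·2 + 7·1) = (23, -7, 15)
w2 = Kw1 = (6·23 + 3·(-7) + 5·15; 0·23 + (-1)·(-7) + (-5)·15; 1·23 + 3·(-7) + 7·15) = (192, -68, 107)
w3 = Kw2 = (1483, -467, 737)
Ratio at component: 1483 / 192 = 7.7240

7.7240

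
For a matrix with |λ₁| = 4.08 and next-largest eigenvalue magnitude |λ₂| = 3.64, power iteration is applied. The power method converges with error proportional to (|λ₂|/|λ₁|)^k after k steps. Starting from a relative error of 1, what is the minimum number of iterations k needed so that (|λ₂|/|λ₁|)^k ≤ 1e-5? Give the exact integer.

101

|λ₂/λ₁| = 3.64/4.08 = 0.89216
Need k ≥ ln(1e-5) / ln(0.89216) = -11.5129 / -0.1141 ≈ 100.890
Smallest integer k satisfying the bound: 101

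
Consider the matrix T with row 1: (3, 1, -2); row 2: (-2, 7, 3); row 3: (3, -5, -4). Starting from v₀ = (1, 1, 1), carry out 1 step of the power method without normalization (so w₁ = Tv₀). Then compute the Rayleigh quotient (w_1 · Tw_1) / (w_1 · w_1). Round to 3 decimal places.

3.692

w1 = Tv₀ = (3·1 + 1·1 + (-2)·1; (-2)·1 + 7·1 + 3·1; 3·1 + (-5)·1 + (-4)·1) = (2, 8, -6)
Tw1 = (26, 34, -10)
w1·Tw1 = 2·26 + 8·34 + (-6)·(-10) = 384; w1·w1 = 2·2 + 8·8 + (-6)·(-6) = 104
λ ≈ 384/104 = 3.692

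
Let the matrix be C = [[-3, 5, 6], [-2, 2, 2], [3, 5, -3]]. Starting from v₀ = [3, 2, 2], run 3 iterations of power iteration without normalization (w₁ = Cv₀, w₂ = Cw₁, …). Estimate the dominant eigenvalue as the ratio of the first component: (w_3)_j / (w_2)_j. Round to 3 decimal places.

-1.367

w1 = Cv₀ = ((-3)·3 + 5·2 + 6·2; (-2)·3 + 2·2 + 2·2; 3·3 + 5·2 + (-3)·2) = (13, 2, 13)
w2 = Cw1 = ((-3)·13 + 5·2 + 6·13; (-2)·13 + 2·2 + 2·13; 3·13 + 5·2 + (-3)·13) = (49, 4, 10)
w3 = Cw2 = (-67, -70, 137)
Ratio at component: -67 / 49 = -1.367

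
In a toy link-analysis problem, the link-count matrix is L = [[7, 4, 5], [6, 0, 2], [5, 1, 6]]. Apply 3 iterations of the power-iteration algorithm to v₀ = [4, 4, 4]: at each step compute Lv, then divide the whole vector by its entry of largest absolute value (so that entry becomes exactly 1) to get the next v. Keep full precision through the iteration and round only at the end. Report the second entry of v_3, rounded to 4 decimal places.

0.5702

Lv0 = (64.00000, 32.00000, 48.00000); divide by 64.00000 → v1 = (1.00000, 0.50000, 0.75000)
Lv1 = (12.75000, 7.50000, 10.00000); divide by 12.75000 → v2 = (1.00000, 0.58824, 0.78431)
Lv2 = (13.27451, 7.56863, 10.29412); divide by 13.27451 → v3 = (1.00000, 0.57016, 0.77548)
Requested entry of v3: 6176/10832 = 0.5702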